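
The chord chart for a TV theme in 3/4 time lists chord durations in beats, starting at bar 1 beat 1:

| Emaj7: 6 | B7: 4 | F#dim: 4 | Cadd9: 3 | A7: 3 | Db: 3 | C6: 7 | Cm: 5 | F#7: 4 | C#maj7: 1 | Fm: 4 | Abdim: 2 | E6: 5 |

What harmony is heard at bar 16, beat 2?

E6

Beat 2 of bar 16 is beat (16−1)×3 + 2 = 47 overall.
Running totals: Emaj7 ends at 6, B7 ends at 10, F#dim ends at 14, Cadd9 ends at 17, A7 ends at 20, Db ends at 23, C6 ends at 30, Cm ends at 35, F#7 ends at 39, C#maj7 ends at 40, Fm ends at 44, Abdim ends at 46, E6 ends at 51.
Beat 47 falls within E6.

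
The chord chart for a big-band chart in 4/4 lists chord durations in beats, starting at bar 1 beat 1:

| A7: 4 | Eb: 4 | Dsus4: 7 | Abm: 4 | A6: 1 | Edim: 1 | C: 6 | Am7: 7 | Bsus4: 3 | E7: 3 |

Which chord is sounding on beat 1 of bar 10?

Bsus4

Beat 1 of bar 10 is beat (10−1)×4 + 1 = 37 overall.
Running totals: A7 ends at 4, Eb ends at 8, Dsus4 ends at 15, Abm ends at 19, A6 ends at 20, Edim ends at 21, C ends at 27, Am7 ends at 34, Bsus4 ends at 37.
Beat 37 falls within Bsus4.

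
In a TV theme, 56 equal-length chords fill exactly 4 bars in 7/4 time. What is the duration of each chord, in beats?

4 bars × 7 beats/bar = 28 beats total.
28 beats ÷ 56 chords = 0.5 beats per chord.
(That is an eighth note.)

0.5 beats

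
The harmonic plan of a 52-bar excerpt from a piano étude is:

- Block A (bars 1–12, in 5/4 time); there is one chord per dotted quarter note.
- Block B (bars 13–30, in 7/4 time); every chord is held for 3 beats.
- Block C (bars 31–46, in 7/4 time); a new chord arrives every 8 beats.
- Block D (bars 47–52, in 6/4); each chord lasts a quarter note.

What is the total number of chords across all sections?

A: 12·5 = 60 beats, 60/1.5 = 40 chords.
B: 18·7 = 126 beats, 126/3 = 42 chords.
C: 16·7 = 112 beats, 112/8 = 14 chords.
D: 6·6 = 36 beats, 36/1 = 36 chords.
Total: 40 + 42 + 14 + 36 = 132.

132 chords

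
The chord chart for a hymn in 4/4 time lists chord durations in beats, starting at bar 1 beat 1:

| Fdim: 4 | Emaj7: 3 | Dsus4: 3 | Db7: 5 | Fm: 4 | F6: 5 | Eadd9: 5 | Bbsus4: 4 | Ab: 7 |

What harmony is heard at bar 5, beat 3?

Beat 3 of bar 5 is beat (5−1)×4 + 3 = 19 overall.
Running totals: Fdim ends at 4, Emaj7 ends at 7, Dsus4 ends at 10, Db7 ends at 15, Fm ends at 19.
Beat 19 falls within Fm.

Fm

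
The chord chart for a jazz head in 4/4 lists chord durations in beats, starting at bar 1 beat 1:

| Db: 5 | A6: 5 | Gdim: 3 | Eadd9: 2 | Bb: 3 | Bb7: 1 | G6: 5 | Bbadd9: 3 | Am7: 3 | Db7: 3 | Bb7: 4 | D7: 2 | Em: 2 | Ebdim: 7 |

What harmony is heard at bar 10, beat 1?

Bb7

Beat 1 of bar 10 is beat (10−1)×4 + 1 = 37 overall.
Running totals: Db ends at 5, A6 ends at 10, Gdim ends at 13, Eadd9 ends at 15, Bb ends at 18, Bb7 ends at 19, G6 ends at 24, Bbadd9 ends at 27, Am7 ends at 30, Db7 ends at 33, Bb7 ends at 37.
Beat 37 falls within Bb7.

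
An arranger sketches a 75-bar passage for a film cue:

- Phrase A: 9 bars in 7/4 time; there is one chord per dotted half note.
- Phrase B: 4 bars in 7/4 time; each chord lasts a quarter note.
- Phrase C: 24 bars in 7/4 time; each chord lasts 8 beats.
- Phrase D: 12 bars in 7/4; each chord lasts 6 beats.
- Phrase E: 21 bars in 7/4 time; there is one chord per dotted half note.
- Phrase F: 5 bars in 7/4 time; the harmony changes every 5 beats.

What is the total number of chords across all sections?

A: 9 bars × 7 beats = 63 beats; 3 beats/chord → 21 chords.
B: 4 bars × 7 beats = 28 beats; 1 beat/chord → 28 chords.
C: 24 bars × 7 beats = 168 beats; 8 beats/chord → 21 chords.
D: 12 bars × 7 beats = 84 beats; 6 beats/chord → 14 chords.
E: 21 bars × 7 beats = 147 beats; 3 beats/chord → 49 chords.
F: 5 bars × 7 beats = 35 beats; 5 beats/chord → 7 chords.
Total: 21 + 28 + 21 + 14 + 49 + 7 = 140.

140 chords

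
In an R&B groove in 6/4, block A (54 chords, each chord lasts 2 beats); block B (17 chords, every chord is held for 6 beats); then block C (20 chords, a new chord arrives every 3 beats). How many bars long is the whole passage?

45 bars

A: 54 × 2 = 108 beats = 18 bars.
B: 17 × 6 = 102 beats = 17 bars.
C: 20 × 3 = 60 beats = 10 bars.
Total: 18 + 17 + 10 = 45 bars.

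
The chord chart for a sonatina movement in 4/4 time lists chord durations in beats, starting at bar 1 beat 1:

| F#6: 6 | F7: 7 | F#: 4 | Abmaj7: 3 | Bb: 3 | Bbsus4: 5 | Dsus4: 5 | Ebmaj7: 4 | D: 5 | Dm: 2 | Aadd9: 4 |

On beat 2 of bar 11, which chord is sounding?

Beat 2 of bar 11 is beat (11−1)×4 + 2 = 42 overall.
Running totals: F#6 ends at 6, F7 ends at 13, F# ends at 17, Abmaj7 ends at 20, Bb ends at 23, Bbsus4 ends at 28, Dsus4 ends at 33, Ebmaj7 ends at 37, D ends at 42.
Beat 42 falls within D.

D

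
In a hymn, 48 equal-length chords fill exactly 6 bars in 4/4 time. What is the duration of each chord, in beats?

0.5 beats

6 bars × 4 beats/bar = 24 beats total.
24 beats ÷ 48 chords = 0.5 beats per chord.
(That is an eighth note.)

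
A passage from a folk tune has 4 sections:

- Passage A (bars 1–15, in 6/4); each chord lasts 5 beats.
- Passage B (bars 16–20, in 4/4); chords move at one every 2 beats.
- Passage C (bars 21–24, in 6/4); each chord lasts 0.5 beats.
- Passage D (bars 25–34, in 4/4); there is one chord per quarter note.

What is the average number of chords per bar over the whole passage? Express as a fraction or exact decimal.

A: 15 × 6 = 90 beats ÷ 5 = 18 chords.
B: 5 × 4 = 20 beats ÷ 2 = 10 chords.
C: 4 × 6 = 24 beats ÷ 0.5 = 48 chords.
D: 10 × 4 = 40 beats ÷ 1 = 40 chords.
Overall: 116 chords over 34 bars → 116/34 = 58/17 chords per bar.

58/17 chords per bar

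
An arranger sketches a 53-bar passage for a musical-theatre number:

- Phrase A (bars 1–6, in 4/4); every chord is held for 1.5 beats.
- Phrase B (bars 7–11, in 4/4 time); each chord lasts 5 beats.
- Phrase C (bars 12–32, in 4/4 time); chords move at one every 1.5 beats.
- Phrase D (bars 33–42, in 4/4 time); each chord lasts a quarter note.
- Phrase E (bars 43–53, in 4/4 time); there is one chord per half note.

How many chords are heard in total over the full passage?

A: 6 bars × 4 beats = 24 beats; 1.5 beats/chord → 16 chords.
B: 5 bars × 4 beats = 20 beats; 5 beats/chord → 4 chords.
C: 21 bars × 4 beats = 84 beats; 1.5 beats/chord → 56 chords.
D: 10 bars × 4 beats = 40 beats; 1 beat/chord → 40 chords.
E: 11 bars × 4 beats = 44 beats; 2 beats/chord → 22 chords.
Total: 16 + 4 + 56 + 40 + 22 = 138.

138 chords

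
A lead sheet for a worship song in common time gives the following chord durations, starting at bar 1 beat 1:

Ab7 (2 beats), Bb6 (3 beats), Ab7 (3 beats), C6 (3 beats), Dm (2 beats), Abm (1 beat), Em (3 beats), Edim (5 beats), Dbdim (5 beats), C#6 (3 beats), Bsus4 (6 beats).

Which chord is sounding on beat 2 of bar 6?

Edim

Beat 2 of bar 6 is beat (6−1)×4 + 2 = 22 overall.
Running totals: Ab7 ends at 2, Bb6 ends at 5, Ab7 ends at 8, C6 ends at 11, Dm ends at 13, Abm ends at 14, Em ends at 17, Edim ends at 22.
Beat 22 falls within Edim.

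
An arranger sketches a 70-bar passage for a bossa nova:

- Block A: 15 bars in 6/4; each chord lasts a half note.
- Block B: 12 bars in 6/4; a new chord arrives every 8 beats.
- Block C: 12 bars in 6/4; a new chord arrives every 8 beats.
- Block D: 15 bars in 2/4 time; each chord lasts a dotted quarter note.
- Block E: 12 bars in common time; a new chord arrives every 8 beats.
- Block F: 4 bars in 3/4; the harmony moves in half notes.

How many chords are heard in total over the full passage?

A: 15·6 = 90 beats, 90/2 = 45 chords.
B: 12·6 = 72 beats, 72/8 = 9 chords.
C: 12·6 = 72 beats, 72/8 = 9 chords.
D: 15·2 = 30 beats, 30/1.5 = 20 chords.
E: 12·4 = 48 beats, 48/8 = 6 chords.
F: 4·3 = 12 beats, 12/2 = 6 chords.
Total: 45 + 9 + 9 + 20 + 6 + 6 = 95.

95 chords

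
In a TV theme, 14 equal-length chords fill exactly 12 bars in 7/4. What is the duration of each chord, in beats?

12 bars × 7 beats/bar = 84 beats total.
84 beats ÷ 14 chords = 6 beats per chord.

6 beats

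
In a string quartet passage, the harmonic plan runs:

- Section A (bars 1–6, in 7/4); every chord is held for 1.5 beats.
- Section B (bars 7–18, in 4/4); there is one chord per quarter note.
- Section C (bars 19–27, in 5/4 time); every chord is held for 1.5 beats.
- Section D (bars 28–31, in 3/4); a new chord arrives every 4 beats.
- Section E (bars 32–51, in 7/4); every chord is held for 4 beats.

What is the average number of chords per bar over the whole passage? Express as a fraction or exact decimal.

A: 6 bars of 7 beats is 42 beats; at 1.5 beats each that's 28 chords.
B: 12 bars of 4 beats is 48 beats; at 1 beat each that's 48 chords.
C: 9 bars of 5 beats is 45 beats; at 1.5 beats each that's 30 chords.
D: 4 bars of 3 beats is 12 beats; at 4 beats each that's 3 chords.
E: 20 bars of 7 beats is 140 beats; at 4 beats each that's 35 chords.
Overall: 144 chords over 51 bars → 144/51 = 48/17 chords per bar.

48/17 chords per bar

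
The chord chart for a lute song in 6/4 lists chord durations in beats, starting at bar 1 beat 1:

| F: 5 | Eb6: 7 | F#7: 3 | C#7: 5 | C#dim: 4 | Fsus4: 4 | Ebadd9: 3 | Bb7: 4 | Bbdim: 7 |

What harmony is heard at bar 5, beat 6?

Beat 6 of bar 5 is beat (5−1)×6 + 6 = 30 overall.
Running totals: F ends at 5, Eb6 ends at 12, F#7 ends at 15, C#7 ends at 20, C#dim ends at 24, Fsus4 ends at 28, Ebadd9 ends at 31.
Beat 30 falls within Ebadd9.

Ebadd9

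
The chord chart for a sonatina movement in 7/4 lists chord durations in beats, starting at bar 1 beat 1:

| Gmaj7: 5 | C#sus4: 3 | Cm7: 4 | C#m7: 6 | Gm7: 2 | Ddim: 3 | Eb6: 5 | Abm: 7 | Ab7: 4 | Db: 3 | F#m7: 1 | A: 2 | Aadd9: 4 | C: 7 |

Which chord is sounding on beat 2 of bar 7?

A

Beat 2 of bar 7 is beat (7−1)×7 + 2 = 44 overall.
Running totals: Gmaj7 ends at 5, C#sus4 ends at 8, Cm7 ends at 12, C#m7 ends at 18, Gm7 ends at 20, Ddim ends at 23, Eb6 ends at 28, Abm ends at 35, Ab7 ends at 39, Db ends at 42, F#m7 ends at 43, A ends at 45.
Beat 44 falls within A.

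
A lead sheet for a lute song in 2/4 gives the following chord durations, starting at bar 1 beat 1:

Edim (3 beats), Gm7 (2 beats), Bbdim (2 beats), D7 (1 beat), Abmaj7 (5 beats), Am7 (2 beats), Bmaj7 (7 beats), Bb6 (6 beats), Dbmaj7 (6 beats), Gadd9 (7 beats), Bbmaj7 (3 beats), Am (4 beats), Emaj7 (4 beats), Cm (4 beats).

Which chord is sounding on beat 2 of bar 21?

Bbmaj7

Beat 2 of bar 21 is beat (21−1)×2 + 2 = 42 overall.
Running totals: Edim ends at 3, Gm7 ends at 5, Bbdim ends at 7, D7 ends at 8, Abmaj7 ends at 13, Am7 ends at 15, Bmaj7 ends at 22, Bb6 ends at 28, Dbmaj7 ends at 34, Gadd9 ends at 41, Bbmaj7 ends at 44.
Beat 42 falls within Bbmaj7.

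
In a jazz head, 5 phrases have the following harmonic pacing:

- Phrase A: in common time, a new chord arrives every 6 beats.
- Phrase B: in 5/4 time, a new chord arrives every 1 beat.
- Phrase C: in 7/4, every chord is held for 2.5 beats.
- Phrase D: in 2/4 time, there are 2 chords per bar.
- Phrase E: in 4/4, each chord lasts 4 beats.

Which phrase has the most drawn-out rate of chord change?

Phrase A

A: 4 beats/bar ÷ 6 beats/chord = 2/3 chords/bar.
B: 5 beats/bar ÷ 1 beat/chord = 5 chords/bar.
C: 7 beats/bar ÷ 2.5 beats/chord = 2.8 chords/bar.
D: 2 beats/bar ÷ 1 beat/chord = 2 chords/bar.
E: 4 beats/bar ÷ 4 beats/chord = 1 chord/bar.
Slowest is A at 2/3 chords/bar.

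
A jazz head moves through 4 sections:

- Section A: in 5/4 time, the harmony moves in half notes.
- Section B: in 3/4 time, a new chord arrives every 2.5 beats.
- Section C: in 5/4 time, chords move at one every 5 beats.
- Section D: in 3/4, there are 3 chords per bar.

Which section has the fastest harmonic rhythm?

Section D

A: 5/2 = 2.5 chords/bar.
B: 3/2.5 = 1.2 chords/bar.
C: 5/5 = 1 chord/bar.
D: 3/1 = 3 chords/bar.
Fastest is D at 3 chords/bar.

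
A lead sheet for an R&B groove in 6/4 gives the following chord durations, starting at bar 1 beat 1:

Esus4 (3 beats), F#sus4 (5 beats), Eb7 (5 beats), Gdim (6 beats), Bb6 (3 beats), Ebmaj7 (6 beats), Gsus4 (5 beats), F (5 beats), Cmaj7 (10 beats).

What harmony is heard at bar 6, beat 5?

F

Beat 5 of bar 6 is beat (6−1)×6 + 5 = 35 overall.
Running totals: Esus4 ends at 3, F#sus4 ends at 8, Eb7 ends at 13, Gdim ends at 19, Bb6 ends at 22, Ebmaj7 ends at 28, Gsus4 ends at 33, F ends at 38.
Beat 35 falls within F.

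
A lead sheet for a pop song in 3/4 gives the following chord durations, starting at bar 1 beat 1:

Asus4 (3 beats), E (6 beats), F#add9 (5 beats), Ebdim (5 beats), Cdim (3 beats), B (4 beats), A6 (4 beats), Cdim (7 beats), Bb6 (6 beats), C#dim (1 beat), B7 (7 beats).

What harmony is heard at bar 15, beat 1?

Beat 1 of bar 15 is beat (15−1)×3 + 1 = 43 overall.
Running totals: Asus4 ends at 3, E ends at 9, F#add9 ends at 14, Ebdim ends at 19, Cdim ends at 22, B ends at 26, A6 ends at 30, Cdim ends at 37, Bb6 ends at 43.
Beat 43 falls within Bb6.

Bb6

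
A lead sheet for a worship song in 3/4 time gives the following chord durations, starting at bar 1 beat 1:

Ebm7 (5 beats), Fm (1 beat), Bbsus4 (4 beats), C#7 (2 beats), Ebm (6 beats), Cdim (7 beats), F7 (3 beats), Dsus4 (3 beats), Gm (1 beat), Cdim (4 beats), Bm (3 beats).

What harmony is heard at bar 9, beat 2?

Beat 2 of bar 9 is beat (9−1)×3 + 2 = 26 overall.
Running totals: Ebm7 ends at 5, Fm ends at 6, Bbsus4 ends at 10, C#7 ends at 12, Ebm ends at 18, Cdim ends at 25, F7 ends at 28.
Beat 26 falls within F7.

F7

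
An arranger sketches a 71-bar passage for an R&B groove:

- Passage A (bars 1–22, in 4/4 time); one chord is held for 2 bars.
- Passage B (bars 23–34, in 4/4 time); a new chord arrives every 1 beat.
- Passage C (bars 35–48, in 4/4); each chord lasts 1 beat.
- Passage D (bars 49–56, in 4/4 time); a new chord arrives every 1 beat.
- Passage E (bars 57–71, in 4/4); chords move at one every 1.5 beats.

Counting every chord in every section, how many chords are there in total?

187 chords

A: 22·4 = 88 beats, 88/8 = 11 chords.
B: 12·4 = 48 beats, 48/1 = 48 chords.
C: 14·4 = 56 beats, 56/1 = 56 chords.
D: 8·4 = 32 beats, 32/1 = 32 chords.
E: 15·4 = 60 beats, 60/1.5 = 40 chords.
Total: 11 + 48 + 56 + 32 + 40 = 187.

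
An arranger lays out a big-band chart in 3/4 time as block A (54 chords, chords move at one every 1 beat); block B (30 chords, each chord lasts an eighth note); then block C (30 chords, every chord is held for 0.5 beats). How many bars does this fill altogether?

A: 54 × 1 = 54 beats = 18 bars.
B: 30 × 0.5 = 15 beats = 5 bars.
C: 30 × 0.5 = 15 beats = 5 bars.
Total: 18 + 5 + 5 = 28 bars.

28 bars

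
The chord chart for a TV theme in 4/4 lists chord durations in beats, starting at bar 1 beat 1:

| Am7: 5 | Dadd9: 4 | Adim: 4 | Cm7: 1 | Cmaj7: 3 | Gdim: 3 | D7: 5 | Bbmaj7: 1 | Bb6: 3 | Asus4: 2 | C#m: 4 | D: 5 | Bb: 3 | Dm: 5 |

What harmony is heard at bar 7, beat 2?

Beat 2 of bar 7 is beat (7−1)×4 + 2 = 26 overall.
Running totals: Am7 ends at 5, Dadd9 ends at 9, Adim ends at 13, Cm7 ends at 14, Cmaj7 ends at 17, Gdim ends at 20, D7 ends at 25, Bbmaj7 ends at 26.
Beat 26 falls within Bbmaj7.

Bbmaj7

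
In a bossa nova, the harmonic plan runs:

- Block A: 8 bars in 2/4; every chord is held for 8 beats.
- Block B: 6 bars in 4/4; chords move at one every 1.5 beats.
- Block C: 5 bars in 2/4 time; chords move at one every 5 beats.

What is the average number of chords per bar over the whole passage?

20/19 chords per bar

A: 8 × 2 = 16 beats ÷ 8 = 2 chords.
B: 6 × 4 = 24 beats ÷ 1.5 = 16 chords.
C: 5 × 2 = 10 beats ÷ 5 = 2 chords.
Overall: 20 chords over 19 bars → 20/19 = 20/19 chords per bar.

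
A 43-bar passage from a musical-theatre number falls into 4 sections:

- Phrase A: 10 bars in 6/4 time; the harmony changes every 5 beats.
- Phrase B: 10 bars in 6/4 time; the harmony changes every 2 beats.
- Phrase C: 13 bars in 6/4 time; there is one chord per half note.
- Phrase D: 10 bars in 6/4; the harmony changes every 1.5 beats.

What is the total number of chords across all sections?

A has 60 beats and chords last 5 each, so 12 chords.
B has 60 beats and chords last 2 each, so 30 chords.
C has 78 beats and chords last 2 each, so 39 chords.
D has 60 beats and chords last 1.5 each, so 40 chords.
Total: 12 + 30 + 39 + 40 = 121.

121 chords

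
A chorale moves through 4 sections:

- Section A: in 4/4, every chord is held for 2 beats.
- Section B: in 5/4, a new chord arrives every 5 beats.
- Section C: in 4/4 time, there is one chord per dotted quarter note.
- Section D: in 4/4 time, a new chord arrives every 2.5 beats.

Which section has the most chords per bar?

Section C

A: 4 beats/bar ÷ 2 beats/chord = 2 chords/bar.
B: 5 beats/bar ÷ 5 beats/chord = 1 chord/bar.
C: 4 beats/bar ÷ 1.5 beats/chord = 8/3 chords/bar.
D: 4 beats/bar ÷ 2.5 beats/chord = 1.6 chords/bar.
Fastest is C at 8/3 chords/bar.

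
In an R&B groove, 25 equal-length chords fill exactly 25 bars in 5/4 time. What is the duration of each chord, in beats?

5 beats

25 bars × 5 beats/bar = 125 beats total.
125 beats ÷ 25 chords = 5 beats per chord.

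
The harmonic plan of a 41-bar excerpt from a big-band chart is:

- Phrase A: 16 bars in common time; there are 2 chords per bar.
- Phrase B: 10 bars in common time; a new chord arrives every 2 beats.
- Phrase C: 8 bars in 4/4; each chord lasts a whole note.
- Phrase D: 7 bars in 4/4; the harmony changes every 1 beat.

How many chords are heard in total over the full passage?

88 chords

A: 16 bars × 4 beats = 64 beats; 2 beats/chord → 32 chords.
B: 10 bars × 4 beats = 40 beats; 2 beats/chord → 20 chords.
C: 8 bars × 4 beats = 32 beats; 4 beats/chord → 8 chords.
D: 7 bars × 4 beats = 28 beats; 1 beat/chord → 28 chords.
Total: 32 + 20 + 8 + 28 = 88.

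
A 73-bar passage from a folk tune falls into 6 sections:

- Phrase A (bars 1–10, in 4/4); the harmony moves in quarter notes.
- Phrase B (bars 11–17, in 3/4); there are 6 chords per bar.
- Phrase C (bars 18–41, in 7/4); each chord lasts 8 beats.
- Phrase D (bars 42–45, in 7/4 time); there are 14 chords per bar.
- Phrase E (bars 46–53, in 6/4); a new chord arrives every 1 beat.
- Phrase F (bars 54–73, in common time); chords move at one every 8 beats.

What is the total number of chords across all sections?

217 chords

A: 10·4 = 40 beats, 40/1 = 40 chords.
B: 7·3 = 21 beats, 21/0.5 = 42 chords.
C: 24·7 = 168 beats, 168/8 = 21 chords.
D: 4·7 = 28 beats, 28/0.5 = 56 chords.
E: 8·6 = 48 beats, 48/1 = 48 chords.
F: 20·4 = 80 beats, 80/8 = 10 chords.
Total: 40 + 42 + 21 + 56 + 48 + 10 = 217.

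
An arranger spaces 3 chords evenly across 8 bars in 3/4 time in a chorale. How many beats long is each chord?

8 beats

8 bars × 3 beats/bar = 24 beats total.
24 beats ÷ 3 chords = 8 beats per chord.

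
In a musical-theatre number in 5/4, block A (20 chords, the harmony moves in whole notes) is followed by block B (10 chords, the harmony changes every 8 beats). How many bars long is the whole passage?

32 bars

A: 20 × 4 = 80 beats = 16 bars.
B: 10 × 8 = 80 beats = 16 bars.
Total: 16 + 16 = 32 bars.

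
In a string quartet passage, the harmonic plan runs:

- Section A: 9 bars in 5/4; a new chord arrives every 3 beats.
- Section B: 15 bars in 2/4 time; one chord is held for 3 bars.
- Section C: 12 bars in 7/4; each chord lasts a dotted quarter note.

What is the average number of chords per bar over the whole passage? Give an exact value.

A: 9 bars of 5 beats is 45 beats; at 3 beats each that's 15 chords.
B: 15 bars of 2 beats is 30 beats; at 6 beats each that's 5 chords.
C: 12 bars of 7 beats is 84 beats; at 1.5 beats each that's 56 chords.
Overall: 76 chords over 36 bars → 76/36 = 19/9 chords per bar.

19/9 chords per bar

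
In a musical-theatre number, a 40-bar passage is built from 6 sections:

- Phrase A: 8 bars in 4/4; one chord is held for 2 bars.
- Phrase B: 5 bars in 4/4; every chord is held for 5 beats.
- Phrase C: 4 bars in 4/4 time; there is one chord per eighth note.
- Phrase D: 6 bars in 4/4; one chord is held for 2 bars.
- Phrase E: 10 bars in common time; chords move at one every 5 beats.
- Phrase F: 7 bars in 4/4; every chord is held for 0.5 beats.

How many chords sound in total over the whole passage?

A: 8 bars × 4 beats = 32 beats; 8 beats/chord → 4 chords.
B: 5 bars × 4 beats = 20 beats; 5 beats/chord → 4 chords.
C: 4 bars × 4 beats = 16 beats; 0.5 beats/chord → 32 chords.
D: 6 bars × 4 beats = 24 beats; 8 beats/chord → 3 chords.
E: 10 bars × 4 beats = 40 beats; 5 beats/chord → 8 chords.
F: 7 bars × 4 beats = 28 beats; 0.5 beats/chord → 56 chords.
Total: 4 + 4 + 32 + 3 + 8 + 56 = 107.

107 chords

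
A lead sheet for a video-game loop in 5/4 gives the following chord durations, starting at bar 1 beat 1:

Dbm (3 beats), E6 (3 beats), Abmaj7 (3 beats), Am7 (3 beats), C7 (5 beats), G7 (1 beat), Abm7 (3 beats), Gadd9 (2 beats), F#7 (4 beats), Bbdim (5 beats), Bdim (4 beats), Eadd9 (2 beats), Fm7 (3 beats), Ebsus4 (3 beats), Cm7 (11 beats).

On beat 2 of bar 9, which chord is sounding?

Beat 2 of bar 9 is beat (9−1)×5 + 2 = 42 overall.
Running totals: Dbm ends at 3, E6 ends at 6, Abmaj7 ends at 9, Am7 ends at 12, C7 ends at 17, G7 ends at 18, Abm7 ends at 21, Gadd9 ends at 23, F#7 ends at 27, Bbdim ends at 32, Bdim ends at 36, Eadd9 ends at 38, Fm7 ends at 41, Ebsus4 ends at 44.
Beat 42 falls within Ebsus4.

Ebsus4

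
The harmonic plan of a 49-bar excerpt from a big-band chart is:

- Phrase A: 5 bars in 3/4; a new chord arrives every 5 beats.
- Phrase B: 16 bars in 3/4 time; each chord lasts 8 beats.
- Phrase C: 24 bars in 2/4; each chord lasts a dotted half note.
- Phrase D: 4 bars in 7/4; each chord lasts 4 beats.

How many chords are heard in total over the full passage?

A has 15 beats and chords last 5 each, so 3 chords.
B has 48 beats and chords last 8 each, so 6 chords.
C has 48 beats and chords last 3 each, so 16 chords.
D has 28 beats and chords last 4 each, so 7 chords.
Total: 3 + 6 + 16 + 7 = 32.

32 chords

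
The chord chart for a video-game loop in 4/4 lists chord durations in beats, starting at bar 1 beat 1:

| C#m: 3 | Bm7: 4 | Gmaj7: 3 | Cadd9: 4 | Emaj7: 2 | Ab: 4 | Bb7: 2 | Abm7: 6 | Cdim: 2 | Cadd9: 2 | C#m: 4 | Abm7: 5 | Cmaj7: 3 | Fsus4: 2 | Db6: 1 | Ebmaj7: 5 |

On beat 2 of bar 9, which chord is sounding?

Beat 2 of bar 9 is beat (9−1)×4 + 2 = 34 overall.
Running totals: C#m ends at 3, Bm7 ends at 7, Gmaj7 ends at 10, Cadd9 ends at 14, Emaj7 ends at 16, Ab ends at 20, Bb7 ends at 22, Abm7 ends at 28, Cdim ends at 30, Cadd9 ends at 32, C#m ends at 36.
Beat 34 falls within C#m.

C#m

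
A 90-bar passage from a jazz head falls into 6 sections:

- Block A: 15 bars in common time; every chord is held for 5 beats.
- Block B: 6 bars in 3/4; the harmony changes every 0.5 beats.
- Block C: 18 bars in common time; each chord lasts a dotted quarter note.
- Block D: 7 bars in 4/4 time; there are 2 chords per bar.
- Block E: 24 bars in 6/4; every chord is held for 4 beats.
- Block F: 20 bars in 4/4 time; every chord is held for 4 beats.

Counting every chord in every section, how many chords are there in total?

166 chords

A: 15 bars × 4 beats = 60 beats; 5 beats/chord → 12 chords.
B: 6 bars × 3 beats = 18 beats; 0.5 beats/chord → 36 chords.
C: 18 bars × 4 beats = 72 beats; 1.5 beats/chord → 48 chords.
D: 7 bars × 4 beats = 28 beats; 2 beats/chord → 14 chords.
E: 24 bars × 6 beats = 144 beats; 4 beats/chord → 36 chords.
F: 20 bars × 4 beats = 80 beats; 4 beats/chord → 20 chords.
Total: 12 + 36 + 48 + 14 + 36 + 20 = 166.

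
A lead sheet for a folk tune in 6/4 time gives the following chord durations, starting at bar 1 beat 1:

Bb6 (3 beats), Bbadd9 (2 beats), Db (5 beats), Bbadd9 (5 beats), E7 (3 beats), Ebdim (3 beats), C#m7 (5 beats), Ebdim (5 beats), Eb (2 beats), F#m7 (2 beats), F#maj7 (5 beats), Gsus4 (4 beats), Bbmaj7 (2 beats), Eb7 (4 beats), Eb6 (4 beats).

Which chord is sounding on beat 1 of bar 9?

Eb7

Beat 1 of bar 9 is beat (9−1)×6 + 1 = 49 overall.
Running totals: Bb6 ends at 3, Bbadd9 ends at 5, Db ends at 10, Bbadd9 ends at 15, E7 ends at 18, Ebdim ends at 21, C#m7 ends at 26, Ebdim ends at 31, Eb ends at 33, F#m7 ends at 35, F#maj7 ends at 40, Gsus4 ends at 44, Bbmaj7 ends at 46, Eb7 ends at 50.
Beat 49 falls within Eb7.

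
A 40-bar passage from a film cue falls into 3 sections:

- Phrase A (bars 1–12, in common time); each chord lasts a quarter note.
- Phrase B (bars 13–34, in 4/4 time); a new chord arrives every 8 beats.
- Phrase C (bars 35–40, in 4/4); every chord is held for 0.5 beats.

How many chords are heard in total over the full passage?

107 chords

A has 48 beats and chords last 1 each, so 48 chords.
B has 88 beats and chords last 8 each, so 11 chords.
C has 24 beats and chords last 0.5 each, so 48 chords.
Total: 48 + 11 + 48 = 107.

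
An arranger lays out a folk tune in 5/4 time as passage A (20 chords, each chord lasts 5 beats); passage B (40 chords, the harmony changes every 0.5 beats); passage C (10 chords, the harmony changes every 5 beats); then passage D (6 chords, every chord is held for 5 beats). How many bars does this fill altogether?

40 bars

A: 20 × 5 = 100 beats = 20 bars.
B: 40 × 0.5 = 20 beats = 4 bars.
C: 10 × 5 = 50 beats = 10 bars.
D: 6 × 5 = 30 beats = 6 bars.
Total: 20 + 4 + 10 + 6 = 40 bars.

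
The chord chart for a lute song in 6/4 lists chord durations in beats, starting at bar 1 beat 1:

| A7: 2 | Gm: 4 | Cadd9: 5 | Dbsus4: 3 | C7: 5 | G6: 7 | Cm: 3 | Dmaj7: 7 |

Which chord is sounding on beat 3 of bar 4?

Beat 3 of bar 4 is beat (4−1)×6 + 3 = 21 overall.
Running totals: A7 ends at 2, Gm ends at 6, Cadd9 ends at 11, Dbsus4 ends at 14, C7 ends at 19, G6 ends at 26.
Beat 21 falls within G6.

G6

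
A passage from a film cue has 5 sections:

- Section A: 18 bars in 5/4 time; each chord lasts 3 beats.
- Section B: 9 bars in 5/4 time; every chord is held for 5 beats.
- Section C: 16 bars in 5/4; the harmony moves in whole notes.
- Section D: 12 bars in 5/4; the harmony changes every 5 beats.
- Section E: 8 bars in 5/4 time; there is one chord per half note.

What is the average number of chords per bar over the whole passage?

13/9 chords per bar

A: 18 bars of 5 beats is 90 beats; at 3 beats each that's 30 chords.
B: 9 bars of 5 beats is 45 beats; at 5 beats each that's 9 chords.
C: 16 bars of 5 beats is 80 beats; at 4 beats each that's 20 chords.
D: 12 bars of 5 beats is 60 beats; at 5 beats each that's 12 chords.
E: 8 bars of 5 beats is 40 beats; at 2 beats each that's 20 chords.
Overall: 91 chords over 63 bars → 91/63 = 13/9 chords per bar.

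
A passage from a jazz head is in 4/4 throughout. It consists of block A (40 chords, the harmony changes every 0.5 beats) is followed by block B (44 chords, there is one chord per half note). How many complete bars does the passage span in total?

A: 40 × 0.5 = 20 beats = 5 bars.
B: 44 × 2 = 88 beats = 22 bars.
Total: 5 + 22 = 27 bars.

27 bars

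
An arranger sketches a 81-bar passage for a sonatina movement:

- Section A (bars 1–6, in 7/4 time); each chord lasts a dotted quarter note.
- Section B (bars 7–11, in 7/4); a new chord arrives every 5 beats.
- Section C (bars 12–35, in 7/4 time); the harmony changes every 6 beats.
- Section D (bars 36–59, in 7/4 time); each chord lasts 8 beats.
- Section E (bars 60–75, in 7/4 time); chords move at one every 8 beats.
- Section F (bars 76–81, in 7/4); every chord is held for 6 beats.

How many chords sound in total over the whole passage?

A: 6 bars × 7 beats = 42 beats; 1.5 beats/chord → 28 chords.
B: 5 bars × 7 beats = 35 beats; 5 beats/chord → 7 chords.
C: 24 bars × 7 beats = 168 beats; 6 beats/chord → 28 chords.
D: 24 bars × 7 beats = 168 beats; 8 beats/chord → 21 chords.
E: 16 bars × 7 beats = 112 beats; 8 beats/chord → 14 chords.
F: 6 bars × 7 beats = 42 beats; 6 beats/chord → 7 chords.
Total: 28 + 7 + 28 + 21 + 14 + 7 = 105.

105 chords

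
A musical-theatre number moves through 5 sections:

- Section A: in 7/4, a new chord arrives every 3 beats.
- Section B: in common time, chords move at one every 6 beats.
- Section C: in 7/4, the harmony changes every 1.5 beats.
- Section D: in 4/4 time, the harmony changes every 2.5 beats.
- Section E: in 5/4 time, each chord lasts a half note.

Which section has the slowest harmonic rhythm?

Section B

A: 7/3 = 7/3 chords/bar.
B: 4/6 = 2/3 chords/bar.
C: 7/1.5 = 14/3 chords/bar.
D: 4/2.5 = 1.6 chords/bar.
E: 5/2 = 2.5 chords/bar.
Slowest is B at 2/3 chords/bar.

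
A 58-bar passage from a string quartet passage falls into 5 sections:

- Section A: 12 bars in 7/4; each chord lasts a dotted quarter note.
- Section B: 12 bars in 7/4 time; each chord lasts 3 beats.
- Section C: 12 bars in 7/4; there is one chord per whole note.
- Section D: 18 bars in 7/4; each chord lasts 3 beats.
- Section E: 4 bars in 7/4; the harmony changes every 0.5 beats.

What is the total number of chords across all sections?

A: 12 bars × 7 beats = 84 beats; 1.5 beats/chord → 56 chords.
B: 12 bars × 7 beats = 84 beats; 3 beats/chord → 28 chords.
C: 12 bars × 7 beats = 84 beats; 4 beats/chord → 21 chords.
D: 18 bars × 7 beats = 126 beats; 3 beats/chord → 42 chords.
E: 4 bars × 7 beats = 28 beats; 0.5 beats/chord → 56 chords.
Total: 56 + 28 + 21 + 42 + 56 = 203.

203 chords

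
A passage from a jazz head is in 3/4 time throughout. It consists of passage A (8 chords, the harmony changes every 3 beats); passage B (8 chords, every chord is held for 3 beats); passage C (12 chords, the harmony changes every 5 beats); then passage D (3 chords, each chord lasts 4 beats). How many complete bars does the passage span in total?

40 bars

A: 8 × 3 = 24 beats = 8 bars.
B: 8 × 3 = 24 beats = 8 bars.
C: 12 × 5 = 60 beats = 20 bars.
D: 3 × 4 = 12 beats = 4 bars.
Total: 8 + 8 + 20 + 4 = 40 bars.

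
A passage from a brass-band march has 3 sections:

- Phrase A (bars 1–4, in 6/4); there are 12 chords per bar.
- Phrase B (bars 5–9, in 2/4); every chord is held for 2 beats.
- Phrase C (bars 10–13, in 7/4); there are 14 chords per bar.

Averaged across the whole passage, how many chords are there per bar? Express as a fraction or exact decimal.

A: 4 × 6 = 24 beats ÷ 0.5 = 48 chords.
B: 5 × 2 = 10 beats ÷ 2 = 5 chords.
C: 4 × 7 = 28 beats ÷ 0.5 = 56 chords.
Overall: 109 chords over 13 bars → 109/13 = 109/13 chords per bar.

109/13 chords per bar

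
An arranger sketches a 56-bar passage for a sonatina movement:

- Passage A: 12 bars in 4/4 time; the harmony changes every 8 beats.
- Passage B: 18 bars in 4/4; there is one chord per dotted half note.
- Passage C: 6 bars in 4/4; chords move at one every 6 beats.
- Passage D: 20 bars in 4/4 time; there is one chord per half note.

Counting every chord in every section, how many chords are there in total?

A: 12 bars × 4 beats = 48 beats; 8 beats/chord → 6 chords.
B: 18 bars × 4 beats = 72 beats; 3 beats/chord → 24 chords.
C: 6 bars × 4 beats = 24 beats; 6 beats/chord → 4 chords.
D: 20 bars × 4 beats = 80 beats; 2 beats/chord → 40 chords.
Total: 6 + 24 + 4 + 40 = 74.

74 chords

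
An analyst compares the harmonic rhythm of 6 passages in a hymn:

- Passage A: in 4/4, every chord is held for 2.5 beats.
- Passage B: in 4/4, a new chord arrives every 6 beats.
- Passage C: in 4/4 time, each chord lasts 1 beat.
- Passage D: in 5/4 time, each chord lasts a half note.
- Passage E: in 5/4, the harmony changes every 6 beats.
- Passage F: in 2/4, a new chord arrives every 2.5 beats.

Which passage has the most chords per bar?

A: 4/2.5 = 1.6 chords/bar.
B: 4/6 = 2/3 chords/bar.
C: 4/1 = 4 chords/bar.
D: 5/2 = 2.5 chords/bar.
E: 5/6 = 5/6 chords/bar.
F: 2/2.5 = 0.8 chords/bar.
Fastest is C at 4 chords/bar.

Passage C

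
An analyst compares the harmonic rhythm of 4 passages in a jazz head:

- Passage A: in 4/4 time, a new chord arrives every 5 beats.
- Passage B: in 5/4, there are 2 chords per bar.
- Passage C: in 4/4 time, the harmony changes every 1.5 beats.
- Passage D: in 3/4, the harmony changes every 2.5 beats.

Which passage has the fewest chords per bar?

A: each chord is 5 beats in 4/4, so 0.8 per bar.
B: each chord is 2.5 beats in 5/4, so 2 per bar.
C: each chord is 1.5 beats in 4/4, so 8/3 per bar.
D: each chord is 2.5 beats in 3/4, so 1.2 per bar.
Slowest is A at 0.8 chords/bar.

Passage A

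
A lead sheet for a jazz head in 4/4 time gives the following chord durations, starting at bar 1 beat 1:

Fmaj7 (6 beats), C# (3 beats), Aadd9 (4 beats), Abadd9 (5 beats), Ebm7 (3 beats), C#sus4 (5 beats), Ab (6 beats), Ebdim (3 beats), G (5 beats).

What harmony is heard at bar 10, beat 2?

G

Beat 2 of bar 10 is beat (10−1)×4 + 2 = 38 overall.
Running totals: Fmaj7 ends at 6, C# ends at 9, Aadd9 ends at 13, Abadd9 ends at 18, Ebm7 ends at 21, C#sus4 ends at 26, Ab ends at 32, Ebdim ends at 35, G ends at 40.
Beat 38 falls within G.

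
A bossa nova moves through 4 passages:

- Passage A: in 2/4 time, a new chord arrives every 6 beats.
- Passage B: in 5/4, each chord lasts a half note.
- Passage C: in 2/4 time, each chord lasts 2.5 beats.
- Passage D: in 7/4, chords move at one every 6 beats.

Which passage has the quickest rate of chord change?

Passage B

A: each chord is 6 beats in 2/4, so 1/3 per bar.
B: each chord is 2 beats in 5/4, so 2.5 per bar.
C: each chord is 2.5 beats in 2/4, so 0.8 per bar.
D: each chord is 6 beats in 7/4, so 7/6 per bar.
Fastest is B at 2.5 chords/bar.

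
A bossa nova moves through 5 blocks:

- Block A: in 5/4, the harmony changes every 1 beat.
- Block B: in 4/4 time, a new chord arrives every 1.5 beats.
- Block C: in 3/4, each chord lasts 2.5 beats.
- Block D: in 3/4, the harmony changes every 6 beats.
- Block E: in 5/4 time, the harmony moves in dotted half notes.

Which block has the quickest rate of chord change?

A: 5 beats/bar ÷ 1 beat/chord = 5 chords/bar.
B: 4 beats/bar ÷ 1.5 beats/chord = 8/3 chords/bar.
C: 3 beats/bar ÷ 2.5 beats/chord = 1.2 chords/bar.
D: 3 beats/bar ÷ 6 beats/chord = 0.5 chords/bar.
E: 5 beats/bar ÷ 3 beats/chord = 5/3 chords/bar.
Fastest is A at 5 chords/bar.

Block A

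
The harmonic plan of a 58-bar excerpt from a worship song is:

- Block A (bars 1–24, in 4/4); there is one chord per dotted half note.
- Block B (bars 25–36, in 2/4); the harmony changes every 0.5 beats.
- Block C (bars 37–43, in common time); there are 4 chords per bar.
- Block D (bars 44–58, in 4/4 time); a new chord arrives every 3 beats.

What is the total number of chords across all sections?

A has 96 beats and chords last 3 each, so 32 chords.
B has 24 beats and chords last 0.5 each, so 48 chords.
C has 28 beats and chords last 1 each, so 28 chords.
D has 60 beats and chords last 3 each, so 20 chords.
Total: 32 + 48 + 28 + 20 = 128.

128 chords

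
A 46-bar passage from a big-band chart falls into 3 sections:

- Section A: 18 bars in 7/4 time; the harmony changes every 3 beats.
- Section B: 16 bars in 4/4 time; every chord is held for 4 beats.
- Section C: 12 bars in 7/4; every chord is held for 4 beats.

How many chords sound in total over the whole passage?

79 chords

A: 18·7 = 126 beats, 126/3 = 42 chords.
B: 16·4 = 64 beats, 64/4 = 16 chords.
C: 12·7 = 84 beats, 84/4 = 21 chords.
Total: 42 + 16 + 21 = 79.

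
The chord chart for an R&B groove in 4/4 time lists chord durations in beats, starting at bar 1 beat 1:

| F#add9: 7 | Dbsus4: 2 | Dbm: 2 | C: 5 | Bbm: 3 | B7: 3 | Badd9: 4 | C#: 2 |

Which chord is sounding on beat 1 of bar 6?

B7

Beat 1 of bar 6 is beat (6−1)×4 + 1 = 21 overall.
Running totals: F#add9 ends at 7, Dbsus4 ends at 9, Dbm ends at 11, C ends at 16, Bbm ends at 19, B7 ends at 22.
Beat 21 falls within B7.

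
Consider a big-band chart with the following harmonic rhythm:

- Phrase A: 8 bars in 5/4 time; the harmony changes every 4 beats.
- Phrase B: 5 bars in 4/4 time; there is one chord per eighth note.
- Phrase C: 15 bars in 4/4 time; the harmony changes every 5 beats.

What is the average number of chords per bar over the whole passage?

31/14 chords per bar

A: 8 × 5 = 40 beats ÷ 4 = 10 chords.
B: 5 × 4 = 20 beats ÷ 0.5 = 40 chords.
C: 15 × 4 = 60 beats ÷ 5 = 12 chords.
Overall: 62 chords over 28 bars → 62/28 = 31/14 chords per bar.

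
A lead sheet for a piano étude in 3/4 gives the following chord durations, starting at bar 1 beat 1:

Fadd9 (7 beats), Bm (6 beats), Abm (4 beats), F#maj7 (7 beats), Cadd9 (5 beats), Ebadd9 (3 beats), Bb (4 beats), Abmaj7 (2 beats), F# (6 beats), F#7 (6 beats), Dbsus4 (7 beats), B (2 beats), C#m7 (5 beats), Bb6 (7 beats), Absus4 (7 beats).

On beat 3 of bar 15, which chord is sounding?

F#7

Beat 3 of bar 15 is beat (15−1)×3 + 3 = 45 overall.
Running totals: Fadd9 ends at 7, Bm ends at 13, Abm ends at 17, F#maj7 ends at 24, Cadd9 ends at 29, Ebadd9 ends at 32, Bb ends at 36, Abmaj7 ends at 38, F# ends at 44, F#7 ends at 50.
Beat 45 falls within F#7.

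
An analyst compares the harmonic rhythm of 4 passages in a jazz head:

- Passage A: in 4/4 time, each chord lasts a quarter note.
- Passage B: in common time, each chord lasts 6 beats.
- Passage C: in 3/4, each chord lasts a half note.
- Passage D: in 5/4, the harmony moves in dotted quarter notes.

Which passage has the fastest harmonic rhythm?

A: 4 beats/bar ÷ 1 beat/chord = 4 chords/bar.
B: 4 beats/bar ÷ 6 beats/chord = 2/3 chords/bar.
C: 3 beats/bar ÷ 2 beats/chord = 1.5 chords/bar.
D: 5 beats/bar ÷ 1.5 beats/chord = 10/3 chords/bar.
Fastest is A at 4 chords/bar.

Passage A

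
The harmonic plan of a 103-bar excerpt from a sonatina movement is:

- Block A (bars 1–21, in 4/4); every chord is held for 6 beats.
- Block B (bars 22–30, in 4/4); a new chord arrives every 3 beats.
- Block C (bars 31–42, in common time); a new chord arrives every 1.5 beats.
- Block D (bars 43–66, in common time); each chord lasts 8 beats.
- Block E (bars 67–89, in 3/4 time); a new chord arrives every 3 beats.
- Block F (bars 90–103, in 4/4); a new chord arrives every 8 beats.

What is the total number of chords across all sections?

A has 84 beats and chords last 6 each, so 14 chords.
B has 36 beats and chords last 3 each, so 12 chords.
C has 48 beats and chords last 1.5 each, so 32 chords.
D has 96 beats and chords last 8 each, so 12 chords.
E has 69 beats and chords last 3 each, so 23 chords.
F has 56 beats and chords last 8 each, so 7 chords.
Total: 14 + 12 + 32 + 12 + 23 + 7 = 100.

100 chords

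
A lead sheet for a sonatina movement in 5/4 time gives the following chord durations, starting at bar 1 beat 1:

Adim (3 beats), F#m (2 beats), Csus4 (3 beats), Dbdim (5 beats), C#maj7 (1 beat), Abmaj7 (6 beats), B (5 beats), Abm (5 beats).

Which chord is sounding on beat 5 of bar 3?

Abmaj7

Beat 5 of bar 3 is beat (3−1)×5 + 5 = 15 overall.
Running totals: Adim ends at 3, F#m ends at 5, Csus4 ends at 8, Dbdim ends at 13, C#maj7 ends at 14, Abmaj7 ends at 20.
Beat 15 falls within Abmaj7.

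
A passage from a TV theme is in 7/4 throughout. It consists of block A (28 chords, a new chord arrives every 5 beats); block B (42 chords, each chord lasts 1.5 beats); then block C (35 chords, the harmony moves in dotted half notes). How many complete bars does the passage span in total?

44 bars

A: 28 × 5 = 140 beats = 20 bars.
B: 42 × 1.5 = 63 beats = 9 bars.
C: 35 × 3 = 105 beats = 15 bars.
Total: 20 + 9 + 15 = 44 bars.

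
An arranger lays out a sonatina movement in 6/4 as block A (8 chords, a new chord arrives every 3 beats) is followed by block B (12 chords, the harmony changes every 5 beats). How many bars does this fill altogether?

A: 8 × 3 = 24 beats = 4 bars.
B: 12 × 5 = 60 beats = 10 bars.
Total: 4 + 10 = 14 bars.

14 bars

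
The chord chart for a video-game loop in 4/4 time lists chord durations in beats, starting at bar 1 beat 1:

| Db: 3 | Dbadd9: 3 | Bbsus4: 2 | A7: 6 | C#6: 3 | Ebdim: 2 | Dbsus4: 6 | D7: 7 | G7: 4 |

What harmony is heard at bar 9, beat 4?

G7

Beat 4 of bar 9 is beat (9−1)×4 + 4 = 36 overall.
Running totals: Db ends at 3, Dbadd9 ends at 6, Bbsus4 ends at 8, A7 ends at 14, C#6 ends at 17, Ebdim ends at 19, Dbsus4 ends at 25, D7 ends at 32, G7 ends at 36.
Beat 36 falls within G7.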